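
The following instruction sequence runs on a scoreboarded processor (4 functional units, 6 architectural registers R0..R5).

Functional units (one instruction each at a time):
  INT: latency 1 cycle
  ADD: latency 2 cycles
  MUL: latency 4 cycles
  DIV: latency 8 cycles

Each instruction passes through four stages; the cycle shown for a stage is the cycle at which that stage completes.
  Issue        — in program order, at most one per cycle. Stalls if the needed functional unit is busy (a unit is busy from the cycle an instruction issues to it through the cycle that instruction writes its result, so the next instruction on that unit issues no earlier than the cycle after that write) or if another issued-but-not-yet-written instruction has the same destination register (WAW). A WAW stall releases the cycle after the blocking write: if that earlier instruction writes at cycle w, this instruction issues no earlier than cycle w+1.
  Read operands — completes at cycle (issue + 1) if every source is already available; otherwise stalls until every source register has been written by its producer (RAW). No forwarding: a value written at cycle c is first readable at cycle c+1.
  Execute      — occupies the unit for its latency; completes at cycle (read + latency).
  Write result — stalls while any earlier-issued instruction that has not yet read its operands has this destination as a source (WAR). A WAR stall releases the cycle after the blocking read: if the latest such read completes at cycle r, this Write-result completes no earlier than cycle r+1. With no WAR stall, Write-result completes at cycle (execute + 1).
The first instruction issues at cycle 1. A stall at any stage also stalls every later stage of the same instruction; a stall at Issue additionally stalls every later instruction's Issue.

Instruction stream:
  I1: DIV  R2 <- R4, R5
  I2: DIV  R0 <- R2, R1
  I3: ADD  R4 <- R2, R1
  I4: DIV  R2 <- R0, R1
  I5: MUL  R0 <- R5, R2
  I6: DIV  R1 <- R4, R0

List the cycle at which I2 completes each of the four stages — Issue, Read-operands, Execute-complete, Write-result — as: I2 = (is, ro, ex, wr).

I2 = (12, 13, 21, 22)

c1: issue I1 (DIV)
c2: I1 read-ops
c10: I1 finished on DIV
c11: I1→R2
c12: issue I2 (DIV)
c13: I2 read-ops | issue I3 (ADD)
c14: I3 read-ops
c16: I3 finished on ADD
c17: I3→R4
c21: I2 finished on DIV
c22: I2→R0
c23: issue I4 (DIV)
c24: I4 read-ops | issue I5 (MUL)
c32: I4 finished on DIV
c33: I4→R2
c34: I5 read-ops | issue I6 (DIV)
c38: I5 finished on MUL
c39: I5→R0
c40: I6 read-ops
c48: I6 finished on DIV
c49: I6→R1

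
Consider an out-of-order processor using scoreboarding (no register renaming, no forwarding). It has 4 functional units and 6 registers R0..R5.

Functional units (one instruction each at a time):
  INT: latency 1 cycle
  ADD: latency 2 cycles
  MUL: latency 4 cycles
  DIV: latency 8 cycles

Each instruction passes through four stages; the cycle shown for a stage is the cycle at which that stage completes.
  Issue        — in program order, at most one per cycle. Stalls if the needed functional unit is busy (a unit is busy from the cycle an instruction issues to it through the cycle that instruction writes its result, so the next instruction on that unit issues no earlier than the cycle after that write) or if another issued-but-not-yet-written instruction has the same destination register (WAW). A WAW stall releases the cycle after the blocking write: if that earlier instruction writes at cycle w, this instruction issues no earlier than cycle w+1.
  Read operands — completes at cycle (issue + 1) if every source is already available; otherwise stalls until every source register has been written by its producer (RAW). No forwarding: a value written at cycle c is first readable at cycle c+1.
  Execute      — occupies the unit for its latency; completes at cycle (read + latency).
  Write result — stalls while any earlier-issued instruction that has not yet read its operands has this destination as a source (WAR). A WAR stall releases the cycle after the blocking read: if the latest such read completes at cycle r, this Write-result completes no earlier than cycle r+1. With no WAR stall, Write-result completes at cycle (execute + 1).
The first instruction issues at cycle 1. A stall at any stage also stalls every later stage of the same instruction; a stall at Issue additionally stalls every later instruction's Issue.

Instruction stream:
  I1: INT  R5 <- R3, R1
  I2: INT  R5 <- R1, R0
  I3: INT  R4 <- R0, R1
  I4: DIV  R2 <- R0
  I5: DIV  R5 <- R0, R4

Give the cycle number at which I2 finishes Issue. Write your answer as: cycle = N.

c1: I1 dispatched to INT
c2: I1 operands ready
c3: I1 complete
c4: R5←I1
c5: I2 dispatched to INT
c6: I2 operands ready
c7: I2 complete
c8: R5←I2
c9: I3 dispatched to INT
c10: I3 operands ready | I4 dispatched to DIV
c11: I3 complete | I4 operands ready
c12: R4←I3
c19: I4 complete
c20: R2←I4
c21: I5 dispatched to DIV
c22: I5 operands ready
c30: I5 complete
c31: R5←I5

cycle = 5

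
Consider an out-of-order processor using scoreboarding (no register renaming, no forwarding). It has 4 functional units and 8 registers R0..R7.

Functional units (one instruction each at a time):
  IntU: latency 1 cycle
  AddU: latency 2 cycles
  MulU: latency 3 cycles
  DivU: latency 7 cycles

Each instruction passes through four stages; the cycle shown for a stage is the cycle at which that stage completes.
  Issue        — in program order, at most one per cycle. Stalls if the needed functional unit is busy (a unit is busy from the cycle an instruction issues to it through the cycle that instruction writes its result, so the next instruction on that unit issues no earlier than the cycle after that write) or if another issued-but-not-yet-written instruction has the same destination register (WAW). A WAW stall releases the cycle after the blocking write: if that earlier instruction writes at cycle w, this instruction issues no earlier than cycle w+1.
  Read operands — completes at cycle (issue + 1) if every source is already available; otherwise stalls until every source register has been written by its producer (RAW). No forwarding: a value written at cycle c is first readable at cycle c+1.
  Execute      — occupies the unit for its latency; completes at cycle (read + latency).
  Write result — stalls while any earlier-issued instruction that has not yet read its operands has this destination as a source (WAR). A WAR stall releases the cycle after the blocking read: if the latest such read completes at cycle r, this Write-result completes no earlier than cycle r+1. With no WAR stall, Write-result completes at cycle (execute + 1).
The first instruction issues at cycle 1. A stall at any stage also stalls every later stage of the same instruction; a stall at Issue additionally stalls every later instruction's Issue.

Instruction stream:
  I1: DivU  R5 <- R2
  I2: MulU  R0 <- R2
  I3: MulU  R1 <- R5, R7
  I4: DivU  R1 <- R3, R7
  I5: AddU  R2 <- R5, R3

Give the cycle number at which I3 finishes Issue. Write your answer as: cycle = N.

cycle = 8

cycle 1: issue I1 (DivU)
cycle 2: I1 read-ops | issue I2 (MulU)
cycle 3: I2 read-ops
cycle 6: I2 finished on MulU
cycle 7: I2→R0
cycle 8: issue I3 (MulU)
cycle 9: I1 finished on DivU
cycle 10: I1→R5
cycle 11: I3 read-ops
cycle 14: I3 finished on MulU
cycle 15: I3→R1
cycle 16: issue I4 (DivU)
cycle 17: I4 read-ops | issue I5 (AddU)
cycle 18: I5 read-ops
cycle 20: I5 finished on AddU
cycle 21: I5→R2
cycle 24: I4 finished on DivU
cycle 25: I4→R1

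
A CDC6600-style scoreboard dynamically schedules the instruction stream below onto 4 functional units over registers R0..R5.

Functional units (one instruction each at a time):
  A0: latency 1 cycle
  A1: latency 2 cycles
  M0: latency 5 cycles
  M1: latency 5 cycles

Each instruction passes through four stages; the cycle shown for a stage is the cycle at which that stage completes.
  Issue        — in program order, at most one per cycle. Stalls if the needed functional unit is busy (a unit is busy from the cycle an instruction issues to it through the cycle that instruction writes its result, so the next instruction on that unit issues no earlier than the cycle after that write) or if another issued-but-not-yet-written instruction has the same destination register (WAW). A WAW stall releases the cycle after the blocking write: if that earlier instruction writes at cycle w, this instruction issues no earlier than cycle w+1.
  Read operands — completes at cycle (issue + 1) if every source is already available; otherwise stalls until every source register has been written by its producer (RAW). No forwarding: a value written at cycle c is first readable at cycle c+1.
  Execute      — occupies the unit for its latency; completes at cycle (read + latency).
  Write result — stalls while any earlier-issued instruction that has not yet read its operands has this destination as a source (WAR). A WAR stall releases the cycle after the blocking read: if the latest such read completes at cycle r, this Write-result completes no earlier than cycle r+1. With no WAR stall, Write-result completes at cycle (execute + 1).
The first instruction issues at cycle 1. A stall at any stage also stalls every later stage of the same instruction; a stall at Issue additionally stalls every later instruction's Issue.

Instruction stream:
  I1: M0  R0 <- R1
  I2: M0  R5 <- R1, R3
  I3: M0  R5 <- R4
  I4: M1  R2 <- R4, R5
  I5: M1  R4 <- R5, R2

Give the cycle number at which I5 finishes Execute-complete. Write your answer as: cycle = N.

cycle = 38

cycle 1: I1→M0
cycle 2: I1 RO
cycle 7: I1 EX
cycle 8: I1 WR R0
cycle 9: I2→M0
cycle 10: I2 RO
cycle 15: I2 EX
cycle 16: I2 WR R5
cycle 17: I3→M0
cycle 18: I3 RO · I4→M1
cycle 23: I3 EX
cycle 24: I3 WR R5
cycle 25: I4 RO
cycle 30: I4 EX
cycle 31: I4 WR R2
cycle 32: I5→M1
cycle 33: I5 RO
cycle 38: I5 EX
cycle 39: I5 WR R4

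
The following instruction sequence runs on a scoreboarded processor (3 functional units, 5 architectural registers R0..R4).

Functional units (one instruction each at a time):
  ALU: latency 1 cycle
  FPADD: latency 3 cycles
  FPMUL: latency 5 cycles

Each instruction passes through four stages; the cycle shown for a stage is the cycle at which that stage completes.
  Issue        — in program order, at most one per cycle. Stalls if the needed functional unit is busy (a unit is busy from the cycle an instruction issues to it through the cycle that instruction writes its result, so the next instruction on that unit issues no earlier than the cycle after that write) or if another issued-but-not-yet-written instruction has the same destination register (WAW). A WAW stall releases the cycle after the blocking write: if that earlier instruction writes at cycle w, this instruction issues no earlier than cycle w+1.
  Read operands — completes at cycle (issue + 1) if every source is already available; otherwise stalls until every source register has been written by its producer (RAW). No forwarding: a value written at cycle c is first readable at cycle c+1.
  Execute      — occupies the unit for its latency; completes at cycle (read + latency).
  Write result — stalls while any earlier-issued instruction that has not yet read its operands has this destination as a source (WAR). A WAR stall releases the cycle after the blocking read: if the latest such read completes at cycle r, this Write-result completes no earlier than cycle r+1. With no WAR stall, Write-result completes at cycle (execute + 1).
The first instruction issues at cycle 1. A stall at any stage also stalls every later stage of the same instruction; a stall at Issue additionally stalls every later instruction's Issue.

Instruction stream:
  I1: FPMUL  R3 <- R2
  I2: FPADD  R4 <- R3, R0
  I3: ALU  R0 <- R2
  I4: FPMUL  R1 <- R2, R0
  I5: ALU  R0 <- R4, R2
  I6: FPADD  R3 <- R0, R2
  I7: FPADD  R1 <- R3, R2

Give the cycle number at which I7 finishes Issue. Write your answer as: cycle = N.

1) issue 1, read 2, done 7, write 8
2) issue 2, read 9, done 12, write 13  <RAW R3: wait I1 write@8>
3) issue 3, read 4, done 5, write 10  <WAR R0: wait I2 read@9>
4) issue 9, read 11, done 16, write 17  <struct: FPMUL busy until I1 writes@8 / RAW R0: wait I3 write@10>
5) issue 11, read 14, done 15, write 16  <struct: ALU busy until I3 writes@10 / RAW R4: wait I2 write@13>
6) issue 14, read 17, done 20, write 21  <struct: FPADD busy until I2 writes@13 / RAW R0: wait I5 write@16>
7) issue 22, read 23, done 26, write 27  <struct: FPADD busy until I6 writes@21>

cycle = 22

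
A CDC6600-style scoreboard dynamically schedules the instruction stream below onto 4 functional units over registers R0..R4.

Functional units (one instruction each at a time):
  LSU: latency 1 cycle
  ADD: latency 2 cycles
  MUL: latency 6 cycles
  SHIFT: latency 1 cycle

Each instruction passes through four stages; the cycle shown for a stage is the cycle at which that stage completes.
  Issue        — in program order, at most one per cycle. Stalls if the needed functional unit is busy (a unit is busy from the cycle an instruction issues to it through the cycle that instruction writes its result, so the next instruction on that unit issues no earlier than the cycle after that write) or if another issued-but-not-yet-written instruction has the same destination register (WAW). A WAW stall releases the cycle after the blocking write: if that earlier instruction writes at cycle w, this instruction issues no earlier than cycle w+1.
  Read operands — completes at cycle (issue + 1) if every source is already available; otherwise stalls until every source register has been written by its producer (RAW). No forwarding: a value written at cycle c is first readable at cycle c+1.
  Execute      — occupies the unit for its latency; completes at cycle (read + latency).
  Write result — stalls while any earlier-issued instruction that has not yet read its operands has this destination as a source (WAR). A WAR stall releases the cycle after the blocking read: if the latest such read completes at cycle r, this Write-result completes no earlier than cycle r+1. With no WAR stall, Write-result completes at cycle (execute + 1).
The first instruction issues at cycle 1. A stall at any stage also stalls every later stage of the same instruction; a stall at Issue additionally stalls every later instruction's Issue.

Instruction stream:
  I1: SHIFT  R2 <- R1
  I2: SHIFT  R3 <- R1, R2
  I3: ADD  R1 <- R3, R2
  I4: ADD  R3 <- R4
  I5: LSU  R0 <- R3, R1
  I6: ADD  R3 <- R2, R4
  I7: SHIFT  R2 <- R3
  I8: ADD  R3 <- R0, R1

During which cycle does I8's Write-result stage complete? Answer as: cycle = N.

cycle = 27

[I1] 1/2/3/4
[I2] 5/6/7/8  (struct: SHIFT busy until I1 writes@4)
[I3] 6/9/11/12  (RAW R3: wait I2 write@8)
[I4] 13/14/16/17  (struct: ADD busy until I3 writes@12)
[I5] 14/18/19/20  (RAW R3: wait I4 write@17)
[I6] 18/19/21/22  (struct: ADD busy until I4 writes@17)
[I7] 19/23/24/25  (RAW R3: wait I6 write@22)
[I8] 23/24/26/27  (struct: ADD busy until I6 writes@22)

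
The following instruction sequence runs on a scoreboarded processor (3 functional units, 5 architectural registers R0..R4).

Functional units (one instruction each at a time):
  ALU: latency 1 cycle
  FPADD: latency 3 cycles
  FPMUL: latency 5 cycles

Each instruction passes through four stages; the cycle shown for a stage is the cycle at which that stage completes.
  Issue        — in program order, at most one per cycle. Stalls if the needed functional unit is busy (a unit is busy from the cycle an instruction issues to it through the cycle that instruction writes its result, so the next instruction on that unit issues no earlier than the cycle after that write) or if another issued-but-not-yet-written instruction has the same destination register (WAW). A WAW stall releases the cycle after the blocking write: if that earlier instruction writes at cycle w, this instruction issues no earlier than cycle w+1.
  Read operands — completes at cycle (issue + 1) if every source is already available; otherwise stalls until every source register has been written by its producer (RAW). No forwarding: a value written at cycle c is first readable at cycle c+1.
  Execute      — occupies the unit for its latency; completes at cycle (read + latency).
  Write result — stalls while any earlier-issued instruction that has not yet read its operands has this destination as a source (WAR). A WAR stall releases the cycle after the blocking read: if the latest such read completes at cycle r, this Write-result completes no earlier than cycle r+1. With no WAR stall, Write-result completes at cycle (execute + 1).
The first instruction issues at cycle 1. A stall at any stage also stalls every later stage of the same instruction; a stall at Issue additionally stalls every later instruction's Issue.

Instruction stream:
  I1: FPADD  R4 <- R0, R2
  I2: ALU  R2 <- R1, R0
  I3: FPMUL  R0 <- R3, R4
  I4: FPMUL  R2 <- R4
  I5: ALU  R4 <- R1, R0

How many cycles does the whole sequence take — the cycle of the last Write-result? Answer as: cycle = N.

cycle = 21

c1: issue I1 (FPADD)
c2: I1 read-ops, issue I2 (ALU)
c3: I2 read-ops, issue I3 (FPMUL)
c4: I2 finished on ALU
c5: I1 finished on FPADD, I2→R2
c6: I1→R4
c7: I3 read-ops
c12: I3 finished on FPMUL
c13: I3→R0
c14: issue I4 (FPMUL)
c15: I4 read-ops, issue I5 (ALU)
c16: I5 read-ops
c17: I5 finished on ALU
c18: I5→R4
c20: I4 finished on FPMUL
c21: I4→R2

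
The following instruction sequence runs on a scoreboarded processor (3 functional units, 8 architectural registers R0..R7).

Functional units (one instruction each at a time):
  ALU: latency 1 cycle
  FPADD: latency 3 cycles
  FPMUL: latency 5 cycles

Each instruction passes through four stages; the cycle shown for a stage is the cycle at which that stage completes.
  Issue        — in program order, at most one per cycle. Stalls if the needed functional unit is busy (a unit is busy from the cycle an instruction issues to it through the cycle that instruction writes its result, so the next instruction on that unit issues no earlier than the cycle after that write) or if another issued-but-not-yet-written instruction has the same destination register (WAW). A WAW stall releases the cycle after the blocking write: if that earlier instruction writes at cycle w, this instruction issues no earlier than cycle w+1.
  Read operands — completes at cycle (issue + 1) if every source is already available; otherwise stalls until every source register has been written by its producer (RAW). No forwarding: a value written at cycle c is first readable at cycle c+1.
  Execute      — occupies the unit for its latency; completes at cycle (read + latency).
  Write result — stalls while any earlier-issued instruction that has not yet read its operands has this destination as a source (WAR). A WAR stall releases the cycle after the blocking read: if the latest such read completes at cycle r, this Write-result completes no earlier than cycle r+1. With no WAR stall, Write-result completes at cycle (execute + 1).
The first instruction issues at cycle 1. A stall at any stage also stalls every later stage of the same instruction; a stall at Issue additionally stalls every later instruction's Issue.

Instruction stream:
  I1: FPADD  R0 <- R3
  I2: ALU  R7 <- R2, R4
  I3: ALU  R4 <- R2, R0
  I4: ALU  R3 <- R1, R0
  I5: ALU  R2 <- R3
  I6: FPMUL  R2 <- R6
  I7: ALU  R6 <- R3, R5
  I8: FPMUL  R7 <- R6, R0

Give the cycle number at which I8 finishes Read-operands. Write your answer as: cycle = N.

1) issue 1, read 2, done 5, write 6
2) issue 2, read 3, done 4, write 5
3) issue 6, read 7, done 8, write 9  <struct: ALU busy until I2 writes@5>
4) issue 10, read 11, done 12, write 13  <struct: ALU busy until I3 writes@9>
5) issue 14, read 15, done 16, write 17  <struct: ALU busy until I4 writes@13>
6) issue 18, read 19, done 24, write 25  <WAW R2: wait I5 write@17>
7) issue 19, read 20, done 21, write 22
8) issue 26, read 27, done 32, write 33  <struct: FPMUL busy until I6 writes@25>

cycle = 27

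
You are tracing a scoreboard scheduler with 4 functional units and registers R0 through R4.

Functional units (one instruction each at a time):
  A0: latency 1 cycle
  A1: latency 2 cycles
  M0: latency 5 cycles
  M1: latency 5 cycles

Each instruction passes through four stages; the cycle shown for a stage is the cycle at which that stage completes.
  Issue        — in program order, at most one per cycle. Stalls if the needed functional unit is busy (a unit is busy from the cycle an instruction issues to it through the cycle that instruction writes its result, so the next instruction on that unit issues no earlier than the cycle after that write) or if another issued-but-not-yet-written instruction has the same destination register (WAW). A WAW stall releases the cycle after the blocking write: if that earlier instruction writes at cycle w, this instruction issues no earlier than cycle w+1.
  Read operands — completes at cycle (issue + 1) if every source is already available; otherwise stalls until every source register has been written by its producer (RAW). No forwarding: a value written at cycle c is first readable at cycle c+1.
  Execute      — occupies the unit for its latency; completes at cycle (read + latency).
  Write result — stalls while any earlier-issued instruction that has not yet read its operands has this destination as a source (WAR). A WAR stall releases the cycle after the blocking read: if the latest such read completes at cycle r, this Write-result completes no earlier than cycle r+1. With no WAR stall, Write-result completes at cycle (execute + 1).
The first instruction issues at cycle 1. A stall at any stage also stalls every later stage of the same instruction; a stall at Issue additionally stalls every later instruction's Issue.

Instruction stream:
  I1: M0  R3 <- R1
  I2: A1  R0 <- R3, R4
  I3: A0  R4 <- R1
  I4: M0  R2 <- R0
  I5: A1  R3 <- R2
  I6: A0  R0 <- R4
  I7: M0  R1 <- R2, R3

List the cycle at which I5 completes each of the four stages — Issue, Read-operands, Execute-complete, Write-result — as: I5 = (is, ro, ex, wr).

cycle 1: issue I1 (M0)
cycle 2: I1 read-ops, issue I2 (A1)
cycle 3: issue I3 (A0)
cycle 4: I3 read-ops
cycle 5: I3 finished on A0
cycle 7: I1 finished on M0
cycle 8: I1→R3
cycle 9: I2 read-ops, issue I4 (M0)
cycle 10: I3→R4
cycle 11: I2 finished on A1
cycle 12: I2→R0
cycle 13: I4 read-ops, issue I5 (A1)
cycle 14: issue I6 (A0)
cycle 15: I6 read-ops
cycle 16: I6 finished on A0
cycle 17: I6→R0
cycle 18: I4 finished on M0
cycle 19: I4→R2
cycle 20: I5 read-ops, issue I7 (M0)
cycle 22: I5 finished on A1
cycle 23: I5→R3
cycle 24: I7 read-ops
cycle 29: I7 finished on M0
cycle 30: I7→R1

I5 = (13, 20, 22, 23)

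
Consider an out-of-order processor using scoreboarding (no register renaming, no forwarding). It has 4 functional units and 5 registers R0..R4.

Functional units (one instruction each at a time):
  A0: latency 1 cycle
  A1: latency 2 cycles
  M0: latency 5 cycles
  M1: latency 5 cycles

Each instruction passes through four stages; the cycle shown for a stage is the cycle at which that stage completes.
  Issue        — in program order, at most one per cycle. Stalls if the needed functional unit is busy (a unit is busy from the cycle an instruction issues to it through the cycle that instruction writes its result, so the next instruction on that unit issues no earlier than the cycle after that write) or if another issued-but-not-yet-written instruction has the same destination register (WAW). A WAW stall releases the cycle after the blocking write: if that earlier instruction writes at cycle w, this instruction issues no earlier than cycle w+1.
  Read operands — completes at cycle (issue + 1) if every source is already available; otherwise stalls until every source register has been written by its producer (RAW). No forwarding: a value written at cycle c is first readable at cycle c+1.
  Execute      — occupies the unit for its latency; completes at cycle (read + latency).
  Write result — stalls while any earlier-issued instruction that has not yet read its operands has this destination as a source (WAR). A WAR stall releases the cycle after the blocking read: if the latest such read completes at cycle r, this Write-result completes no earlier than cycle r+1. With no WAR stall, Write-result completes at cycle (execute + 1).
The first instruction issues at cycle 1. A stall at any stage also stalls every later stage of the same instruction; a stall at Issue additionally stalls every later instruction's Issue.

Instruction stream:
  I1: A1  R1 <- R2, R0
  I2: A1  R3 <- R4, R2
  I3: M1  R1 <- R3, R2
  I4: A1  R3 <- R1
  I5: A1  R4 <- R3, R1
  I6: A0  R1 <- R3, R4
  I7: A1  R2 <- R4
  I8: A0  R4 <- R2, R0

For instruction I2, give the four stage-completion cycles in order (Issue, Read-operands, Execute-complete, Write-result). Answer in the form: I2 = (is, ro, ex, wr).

I2 = (6, 7, 9, 10)

[I1] 1/2/4/5
[I2] 6/7/9/10  (struct: A1 busy until I1 writes@5)
[I3] 7/11/16/17  (RAW R3: wait I2 write@10)
[I4] 11/18/20/21  (struct: A1 busy until I2 writes@10; RAW R1: wait I3 write@17)
[I5] 22/23/25/26  (struct: A1 busy until I4 writes@21)
[I6] 23/27/28/29  (RAW R4: wait I5 write@26)
[I7] 27/28/30/31  (struct: A1 busy until I5 writes@26)
[I8] 30/32/33/34  (struct: A0 busy until I6 writes@29; RAW R2: wait I7 write@31)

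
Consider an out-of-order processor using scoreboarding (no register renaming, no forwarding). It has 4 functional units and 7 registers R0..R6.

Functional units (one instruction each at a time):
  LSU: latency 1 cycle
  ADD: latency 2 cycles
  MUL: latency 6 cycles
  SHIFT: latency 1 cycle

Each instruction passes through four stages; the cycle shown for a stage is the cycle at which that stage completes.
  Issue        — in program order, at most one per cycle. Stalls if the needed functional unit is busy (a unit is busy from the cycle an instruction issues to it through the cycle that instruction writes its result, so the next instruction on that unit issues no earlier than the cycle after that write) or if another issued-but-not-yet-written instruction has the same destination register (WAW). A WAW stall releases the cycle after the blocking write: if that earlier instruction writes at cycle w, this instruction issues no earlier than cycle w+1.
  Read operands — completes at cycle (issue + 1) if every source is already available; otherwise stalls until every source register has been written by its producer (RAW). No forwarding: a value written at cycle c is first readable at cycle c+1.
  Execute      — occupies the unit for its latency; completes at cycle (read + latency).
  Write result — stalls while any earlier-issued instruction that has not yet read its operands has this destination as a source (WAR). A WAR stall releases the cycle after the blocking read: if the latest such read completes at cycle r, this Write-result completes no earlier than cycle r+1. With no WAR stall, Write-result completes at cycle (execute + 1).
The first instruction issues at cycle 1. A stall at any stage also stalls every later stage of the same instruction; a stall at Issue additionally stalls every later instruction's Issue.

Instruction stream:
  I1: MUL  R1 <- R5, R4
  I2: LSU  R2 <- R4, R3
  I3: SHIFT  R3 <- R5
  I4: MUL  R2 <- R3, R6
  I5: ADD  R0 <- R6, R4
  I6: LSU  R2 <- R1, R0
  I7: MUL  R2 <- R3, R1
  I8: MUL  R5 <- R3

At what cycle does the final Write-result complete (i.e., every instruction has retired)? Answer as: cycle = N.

cycle = 40

cycle 1: I1 dispatched to MUL
cycle 2: I1 operands ready; I2 dispatched to LSU
cycle 3: I2 operands ready; I3 dispatched to SHIFT
cycle 4: I2 complete; I3 operands ready
cycle 5: R2←I2; I3 complete
cycle 6: R3←I3
cycle 8: I1 complete
cycle 9: R1←I1
cycle 10: I4 dispatched to MUL
cycle 11: I4 operands ready; I5 dispatched to ADD
cycle 12: I5 operands ready
cycle 14: I5 complete
cycle 15: R0←I5
cycle 17: I4 complete
cycle 18: R2←I4
cycle 19: I6 dispatched to LSU
cycle 20: I6 operands ready
cycle 21: I6 complete
cycle 22: R2←I6
cycle 23: I7 dispatched to MUL
cycle 24: I7 operands ready
cycle 30: I7 complete
cycle 31: R2←I7
cycle 32: I8 dispatched to MUL
cycle 33: I8 operands ready
cycle 39: I8 complete
cycle 40: R5←I8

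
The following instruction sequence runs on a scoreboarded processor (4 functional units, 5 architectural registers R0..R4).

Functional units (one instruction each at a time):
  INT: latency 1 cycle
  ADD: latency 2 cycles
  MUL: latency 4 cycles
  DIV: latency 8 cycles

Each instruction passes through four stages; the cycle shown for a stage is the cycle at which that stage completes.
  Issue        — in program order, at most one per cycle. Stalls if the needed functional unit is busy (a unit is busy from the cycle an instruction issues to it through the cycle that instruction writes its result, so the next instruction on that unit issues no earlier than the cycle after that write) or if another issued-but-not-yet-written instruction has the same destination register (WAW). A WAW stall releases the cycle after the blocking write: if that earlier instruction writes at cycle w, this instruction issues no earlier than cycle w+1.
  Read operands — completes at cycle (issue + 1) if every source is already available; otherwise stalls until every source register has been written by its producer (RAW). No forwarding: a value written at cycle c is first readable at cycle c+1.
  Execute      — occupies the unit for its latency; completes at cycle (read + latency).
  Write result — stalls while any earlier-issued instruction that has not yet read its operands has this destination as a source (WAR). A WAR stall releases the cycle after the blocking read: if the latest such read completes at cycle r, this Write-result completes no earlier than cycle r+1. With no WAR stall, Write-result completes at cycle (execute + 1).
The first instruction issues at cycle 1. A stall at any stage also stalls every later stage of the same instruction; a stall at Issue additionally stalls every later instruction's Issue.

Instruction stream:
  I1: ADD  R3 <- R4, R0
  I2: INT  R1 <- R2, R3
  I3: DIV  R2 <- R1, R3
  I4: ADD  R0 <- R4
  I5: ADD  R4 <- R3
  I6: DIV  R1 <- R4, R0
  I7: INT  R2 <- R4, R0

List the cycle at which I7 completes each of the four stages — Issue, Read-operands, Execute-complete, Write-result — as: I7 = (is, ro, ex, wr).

I1 -> (1, 2, 4, 5)
I2 -> (2, 6, 7, 8)  // RAW R3: wait I1 write@5
I3 -> (3, 9, 17, 18)  // RAW R1: wait I2 write@8
I4 -> (6, 7, 9, 10)  // struct: ADD busy until I1 writes@5
I5 -> (11, 12, 14, 15)  // struct: ADD busy until I4 writes@10
I6 -> (19, 20, 28, 29)  // struct: DIV busy until I3 writes@18
I7 -> (20, 21, 22, 23)

I7 = (20, 21, 22, 23)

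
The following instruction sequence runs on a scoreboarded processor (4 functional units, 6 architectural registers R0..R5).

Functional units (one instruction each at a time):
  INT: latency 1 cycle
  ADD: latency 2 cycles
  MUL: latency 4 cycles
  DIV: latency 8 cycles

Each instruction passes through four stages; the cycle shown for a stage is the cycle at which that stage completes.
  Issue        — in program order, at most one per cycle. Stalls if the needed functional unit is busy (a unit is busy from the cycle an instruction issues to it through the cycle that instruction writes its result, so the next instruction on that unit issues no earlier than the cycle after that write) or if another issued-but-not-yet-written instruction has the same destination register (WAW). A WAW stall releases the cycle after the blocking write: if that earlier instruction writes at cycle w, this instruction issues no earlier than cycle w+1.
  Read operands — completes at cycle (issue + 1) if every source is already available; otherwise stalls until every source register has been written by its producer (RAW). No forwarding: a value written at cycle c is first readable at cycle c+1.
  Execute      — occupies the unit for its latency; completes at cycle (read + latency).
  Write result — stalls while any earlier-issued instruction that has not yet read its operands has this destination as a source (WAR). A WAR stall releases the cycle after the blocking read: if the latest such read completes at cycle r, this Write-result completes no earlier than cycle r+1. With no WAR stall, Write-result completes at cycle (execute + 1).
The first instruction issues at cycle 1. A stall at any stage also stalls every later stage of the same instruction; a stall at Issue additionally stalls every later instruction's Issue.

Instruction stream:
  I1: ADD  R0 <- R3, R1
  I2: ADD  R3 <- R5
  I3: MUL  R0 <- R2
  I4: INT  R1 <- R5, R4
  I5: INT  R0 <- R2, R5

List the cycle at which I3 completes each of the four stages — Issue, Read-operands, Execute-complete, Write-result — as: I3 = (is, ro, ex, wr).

I3 = (7, 8, 12, 13)

I1 -> (1, 2, 4, 5)
I2 -> (6, 7, 9, 10)  // struct: ADD busy until I1 writes@5
I3 -> (7, 8, 12, 13)
I4 -> (8, 9, 10, 11)
I5 -> (14, 15, 16, 17)  // WAW R0: wait I3 write@13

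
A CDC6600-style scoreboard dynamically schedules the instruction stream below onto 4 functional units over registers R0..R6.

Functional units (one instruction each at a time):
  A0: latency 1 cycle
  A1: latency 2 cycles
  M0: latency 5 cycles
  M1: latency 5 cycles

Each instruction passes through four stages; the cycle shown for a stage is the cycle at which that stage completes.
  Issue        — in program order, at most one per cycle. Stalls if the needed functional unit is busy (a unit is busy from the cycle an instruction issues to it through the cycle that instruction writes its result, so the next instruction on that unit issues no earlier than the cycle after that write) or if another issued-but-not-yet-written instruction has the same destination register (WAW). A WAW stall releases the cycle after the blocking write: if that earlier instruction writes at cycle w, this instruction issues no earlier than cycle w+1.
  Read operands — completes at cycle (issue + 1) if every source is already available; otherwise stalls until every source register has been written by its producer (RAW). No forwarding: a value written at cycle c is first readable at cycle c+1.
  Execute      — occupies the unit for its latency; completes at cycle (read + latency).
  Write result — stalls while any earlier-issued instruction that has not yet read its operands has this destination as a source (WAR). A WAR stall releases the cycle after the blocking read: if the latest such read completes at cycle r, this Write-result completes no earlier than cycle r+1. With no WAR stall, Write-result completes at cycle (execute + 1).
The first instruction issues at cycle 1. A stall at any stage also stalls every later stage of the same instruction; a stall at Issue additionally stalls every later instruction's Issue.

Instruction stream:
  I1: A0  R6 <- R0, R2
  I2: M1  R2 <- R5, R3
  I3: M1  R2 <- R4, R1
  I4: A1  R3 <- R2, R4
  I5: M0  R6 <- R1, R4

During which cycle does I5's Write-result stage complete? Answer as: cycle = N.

t=1  issue I1 (A0)
t=2  I1 read-ops, issue I2 (M1)
t=3  I1 finished on A0, I2 read-ops
t=4  I1→R6
t=8  I2 finished on M1
t=9  I2→R2
t=10  issue I3 (M1)
t=11  I3 read-ops, issue I4 (A1)
t=12  issue I5 (M0)
t=13  I5 read-ops
t=16  I3 finished on M1
t=17  I3→R2
t=18  I4 read-ops, I5 finished on M0
t=19  I5→R6
t=20  I4 finished on A1
t=21  I4→R3

cycle = 19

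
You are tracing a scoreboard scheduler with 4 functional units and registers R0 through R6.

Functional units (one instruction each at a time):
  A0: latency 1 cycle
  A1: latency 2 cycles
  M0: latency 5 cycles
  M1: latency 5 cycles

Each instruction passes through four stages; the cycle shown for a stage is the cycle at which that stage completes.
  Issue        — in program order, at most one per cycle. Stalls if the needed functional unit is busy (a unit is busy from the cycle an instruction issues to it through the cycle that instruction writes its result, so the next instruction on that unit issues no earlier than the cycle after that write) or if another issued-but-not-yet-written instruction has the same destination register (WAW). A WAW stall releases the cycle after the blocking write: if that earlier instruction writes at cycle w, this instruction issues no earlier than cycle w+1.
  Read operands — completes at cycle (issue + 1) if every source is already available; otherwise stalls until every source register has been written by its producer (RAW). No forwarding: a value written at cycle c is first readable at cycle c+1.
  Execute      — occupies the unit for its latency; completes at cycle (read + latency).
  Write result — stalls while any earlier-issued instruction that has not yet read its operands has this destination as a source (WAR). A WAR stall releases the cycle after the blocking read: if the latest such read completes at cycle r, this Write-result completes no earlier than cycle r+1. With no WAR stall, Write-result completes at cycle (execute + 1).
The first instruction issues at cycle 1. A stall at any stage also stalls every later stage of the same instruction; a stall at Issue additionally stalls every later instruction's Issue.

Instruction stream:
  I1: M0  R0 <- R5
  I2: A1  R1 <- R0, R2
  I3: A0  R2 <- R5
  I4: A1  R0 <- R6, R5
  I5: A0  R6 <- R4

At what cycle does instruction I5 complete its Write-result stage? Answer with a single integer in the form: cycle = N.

cycle = 17

c1: I1→M0
c2: I1 RO; I2→A1
c3: I3→A0
c4: I3 RO
c5: I3 EX
c7: I1 EX
c8: I1 WR R0
c9: I2 RO
c10: I3 WR R2
c11: I2 EX
c12: I2 WR R1
c13: I4→A1
c14: I4 RO; I5→A0
c15: I5 RO
c16: I4 EX; I5 EX
c17: I4 WR R0; I5 WR R6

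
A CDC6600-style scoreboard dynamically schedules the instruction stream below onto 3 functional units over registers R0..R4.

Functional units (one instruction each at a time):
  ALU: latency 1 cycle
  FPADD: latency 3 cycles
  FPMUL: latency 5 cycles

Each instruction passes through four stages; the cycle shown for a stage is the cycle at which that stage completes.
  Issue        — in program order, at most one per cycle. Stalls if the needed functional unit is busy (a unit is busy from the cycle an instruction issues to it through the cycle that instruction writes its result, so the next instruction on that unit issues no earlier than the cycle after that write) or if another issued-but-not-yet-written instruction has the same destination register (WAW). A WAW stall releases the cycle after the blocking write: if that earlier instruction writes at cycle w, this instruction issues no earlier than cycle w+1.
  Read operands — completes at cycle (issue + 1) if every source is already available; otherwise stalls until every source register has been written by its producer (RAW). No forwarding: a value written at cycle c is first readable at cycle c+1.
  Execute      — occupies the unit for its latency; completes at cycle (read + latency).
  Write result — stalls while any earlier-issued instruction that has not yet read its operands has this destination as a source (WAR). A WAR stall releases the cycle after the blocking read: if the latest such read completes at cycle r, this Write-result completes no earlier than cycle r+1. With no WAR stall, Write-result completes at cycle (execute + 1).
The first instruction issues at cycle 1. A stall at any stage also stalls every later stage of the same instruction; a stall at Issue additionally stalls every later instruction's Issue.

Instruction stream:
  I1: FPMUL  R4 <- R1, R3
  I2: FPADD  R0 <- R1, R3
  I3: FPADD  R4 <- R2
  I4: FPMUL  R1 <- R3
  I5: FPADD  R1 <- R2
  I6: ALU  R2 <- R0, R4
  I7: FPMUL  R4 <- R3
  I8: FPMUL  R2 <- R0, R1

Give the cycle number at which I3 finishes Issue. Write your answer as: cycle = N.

[1] issue I1 (FPMUL)
[2] I1 read-ops · issue I2 (FPADD)
[3] I2 read-ops
[6] I2 finished on FPADD
[7] I1 finished on FPMUL · I2→R0
[8] I1→R4
[9] issue I3 (FPADD)
[10] I3 read-ops · issue I4 (FPMUL)
[11] I4 read-ops
[13] I3 finished on FPADD
[14] I3→R4
[16] I4 finished on FPMUL
[17] I4→R1
[18] issue I5 (FPADD)
[19] I5 read-ops · issue I6 (ALU)
[20] I6 read-ops · issue I7 (FPMUL)
[21] I6 finished on ALU · I7 read-ops
[22] I5 finished on FPADD · I6→R2
[23] I5→R1
[26] I7 finished on FPMUL
[27] I7→R4
[28] issue I8 (FPMUL)
[29] I8 read-ops
[34] I8 finished on FPMUL
[35] I8→R2

cycle = 9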